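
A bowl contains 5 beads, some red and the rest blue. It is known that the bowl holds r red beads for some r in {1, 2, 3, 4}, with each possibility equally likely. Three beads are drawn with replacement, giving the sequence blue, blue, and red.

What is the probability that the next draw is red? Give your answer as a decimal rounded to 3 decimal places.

0.416

For each hypothesis, P(data | H) works out to: P(data | r = 1) = (4/5)(4/5)(1/5) = 16/125; P(data | r = 2) = (3/5)(3/5)(2/5) = 18/125; P(data | r = 3) = (2/5)(2/5)(3/5) = 12/125; P(data | r = 4) = (1/5)(1/5)(4/5) = 4/125.
Weighting by the prior gives 1/4 · 16/125 = 4/125, 1/4 · 18/125 = 9/250, 1/4 · 12/125 = 3/125, 1/4 · 4/125 = 1/125; summing to 1/10.
The posterior is then P(r = 1 | data) = 8/25, P(r = 2 | data) = 9/25, P(r = 3 | data) = 6/25, P(r = 4 | data) = 2/25.
Averaging over the posterior, P(red next | data) = (1/5)(8/25) + (2/5)(9/25) + (3/5)(6/25) + (4/5)(2/25) = 52/125.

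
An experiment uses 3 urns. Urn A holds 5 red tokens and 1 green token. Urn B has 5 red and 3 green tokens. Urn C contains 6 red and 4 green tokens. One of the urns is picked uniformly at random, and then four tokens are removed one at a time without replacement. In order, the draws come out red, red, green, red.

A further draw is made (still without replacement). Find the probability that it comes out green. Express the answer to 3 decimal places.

Under each hypothesis, the probability of the observed sequence is: P(data | urn A) = (5/6)(4/5)(1/4)(3/3) = 1/6; P(data | urn B) = (5/8)(4/7)(3/6)(3/5) = 3/28; P(data | urn C) = (6/10)(5/9)(4/8)(4/7) = 2/21.
The prior-weighted likelihoods are 1/3 · 1/6 = 1/18, 1/3 · 3/28 = 1/28, 1/3 · 2/21 = 2/63; these sum to 31/252.
Normalising, the posterior is P(urn A | data) = 14/31, P(urn B | data) = 9/31, P(urn C | data) = 8/31.
The predictive probability is P(green next | data) = (0)(14/31) + (1/2)(9/31) + (1/2)(8/31) = 17/62.

0.274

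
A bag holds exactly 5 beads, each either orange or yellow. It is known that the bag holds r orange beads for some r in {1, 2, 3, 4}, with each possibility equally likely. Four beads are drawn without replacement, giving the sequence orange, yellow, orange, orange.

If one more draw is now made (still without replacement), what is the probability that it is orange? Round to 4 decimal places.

Under each hypothesis, the probability of the observed sequence is: P(data | r = 1) = (1/5)(4/4)(0/3) = 0; P(data | r = 2) = (2/5)(3/4)(1/3)(0/2) = 0; P(data | r = 3) = (3/5)(2/4)(2/3)(1/2) = 1/10; P(data | r = 4) = (4/5)(1/4)(3/3)(2/2) = 1/5.
Multiplying each by its prior: 1/4 · 0 = 0, 1/4 · 0 = 0, 1/4 · 1/10 = 1/40, 1/4 · 1/5 = 1/20; these sum to 3/40.
Normalising, the posterior is P(r = 1 | data) = 0, P(r = 2 | data) = 0, P(r = 3 | data) = 1/3, P(r = 4 | data) = 2/3.
So P(orange next | data) = Σ P(orange next | H) P(H | data) = (0)(1/3) + (1)(2/3) = 2/3.

0.6667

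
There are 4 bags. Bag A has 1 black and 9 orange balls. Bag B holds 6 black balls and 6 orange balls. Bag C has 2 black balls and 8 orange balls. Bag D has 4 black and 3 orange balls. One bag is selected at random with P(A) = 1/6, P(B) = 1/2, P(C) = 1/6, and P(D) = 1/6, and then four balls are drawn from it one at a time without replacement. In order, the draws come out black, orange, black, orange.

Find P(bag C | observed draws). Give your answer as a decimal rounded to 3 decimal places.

Under each hypothesis, the probability of the observed sequence is: P(data | bag A) = (1/10)(9/9)(0/8) = 0; P(data | bag B) = (6/12)(6/11)(5/10)(5/9) = 0.075758; P(data | bag C) = (2/10)(8/9)(1/8)(7/7) = 0.022222; P(data | bag D) = (4/7)(3/6)(3/5)(2/4) = 0.085714.
Multiplying each by its prior: 1/6 · 0 = 0, 1/2 · 0.075758 = 0.037879, 1/6 · 0.022222 = 0.0037037, 1/6 · 0.085714 = 0.014286; with total 0.055868.
By Bayes' rule, P(bag C | data) = (0.0037037) / (0.055868) = 0.066294.

0.066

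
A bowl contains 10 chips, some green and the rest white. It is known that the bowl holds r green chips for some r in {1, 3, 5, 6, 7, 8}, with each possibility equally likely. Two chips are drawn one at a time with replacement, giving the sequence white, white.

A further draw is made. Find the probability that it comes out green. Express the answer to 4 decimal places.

For each hypothesis, P(data | H) works out to: P(data | r = 1) = (9/10)(9/10) = 81/100; P(data | r = 3) = (7/10)(7/10) = 49/100; P(data | r = 5) = (5/10)(5/10) = 1/4; P(data | r = 6) = (4/10)(4/10) = 4/25; P(data | r = 7) = (3/10)(3/10) = 9/100; P(data | r = 8) = (2/10)(2/10) = 1/25.
Weighting by the prior gives 1/6 · 81/100 = 27/200, 1/6 · 49/100 = 49/600, 1/6 · 1/4 = 1/24, 1/6 · 4/25 = 2/75, 1/6 · 9/100 = 3/200, 1/6 · 1/25 = 1/150; with total 23/75.
Dividing through by the total gives posterior P(r = 1 | data) = 81/184, P(r = 3 | data) = 49/184, P(r = 5 | data) = 25/184, P(r = 6 | data) = 2/23, P(r = 7 | data) = 9/184, P(r = 8 | data) = 1/46.
The predictive probability is P(green next | data) = (1/10)(81/184) + (3/10)(49/184) + (1/2)(25/184) + (3/5)(2/23) + (7/10)(9/184) + (4/5)(1/46) = 34/115.

0.2957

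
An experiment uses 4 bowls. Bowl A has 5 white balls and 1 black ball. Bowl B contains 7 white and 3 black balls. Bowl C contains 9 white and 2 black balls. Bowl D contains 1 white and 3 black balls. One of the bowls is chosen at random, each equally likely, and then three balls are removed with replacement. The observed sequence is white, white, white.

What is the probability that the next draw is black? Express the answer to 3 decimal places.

0.209

Compute the likelihood of the observed sequence for each case: P(data | bowl A) = (5/6)(5/6)(5/6) = 0.5787; P(data | bowl B) = (7/10)(7/10)(7/10) = 0.343; P(data | bowl C) = (9/11)(9/11)(9/11) = 0.54771; P(data | bowl D) = (1/4)(1/4)(1/4) = 0.015625.
Weighting by the prior gives 1/4 · 0.5787 = 0.14468, 1/4 · 0.343 = 0.08575, 1/4 · 0.54771 = 0.13693, 1/4 · 0.015625 = 0.0039062; with total 0.37126.
Dividing through by the total gives posterior P(bowl A | data) = 0.38969, P(bowl B | data) = 0.23097, P(bowl C | data) = 0.36882, P(bowl D | data) = 0.010522.
So P(black next | data) = Σ P(black next | H) P(H | data) = (1/6)(0.38969) + (3/10)(0.23097) + (2/11)(0.36882) + (3/4)(0.010522) = 0.20919.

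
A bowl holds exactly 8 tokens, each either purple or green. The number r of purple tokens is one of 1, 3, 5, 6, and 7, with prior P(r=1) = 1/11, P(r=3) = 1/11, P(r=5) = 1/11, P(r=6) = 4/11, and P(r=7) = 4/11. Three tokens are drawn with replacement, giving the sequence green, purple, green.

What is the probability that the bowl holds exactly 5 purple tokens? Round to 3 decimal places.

0.154

Compute the likelihood of the observed sequence for each case: P(data | r = 1) = (7/8)(1/8)(7/8) = 0.095703; P(data | r = 3) = (5/8)(3/8)(5/8) = 0.14648; P(data | r = 5) = (3/8)(5/8)(3/8) = 0.087891; P(data | r = 6) = (2/8)(6/8)(2/8) = 0.046875; P(data | r = 7) = (1/8)(7/8)(1/8) = 0.013672.
Multiplying each by its prior: 1/11 · 0.095703 = 0.0087003, 1/11 · 0.14648 = 0.013317, 1/11 · 0.087891 = 0.0079901, 4/11 · 0.046875 = 0.017045, 4/11 · 0.013672 = 0.0049716; summing to 0.052024.
Therefore the posterior P(r = 5 | data) = (0.0079901) / (0.052024) = 0.15358.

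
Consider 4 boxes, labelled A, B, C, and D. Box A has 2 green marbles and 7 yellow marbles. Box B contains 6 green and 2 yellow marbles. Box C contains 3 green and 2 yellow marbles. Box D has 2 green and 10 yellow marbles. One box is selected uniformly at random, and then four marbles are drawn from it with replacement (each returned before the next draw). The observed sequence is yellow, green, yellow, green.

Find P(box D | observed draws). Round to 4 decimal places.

0.1359

The likelihood of the observed sequence under each hypothesis: P(data | box A) = (7/9)(2/9)(7/9)(2/9) = 0.029873; P(data | box B) = (2/8)(6/8)(2/8)(6/8) = 0.035156; P(data | box C) = (2/5)(3/5)(2/5)(3/5) = 0.0576; P(data | box D) = (10/12)(2/12)(10/12)(2/12) = 0.01929.
The prior-weighted likelihoods are 1/4 · 0.029873 = 0.0074684, 1/4 · 0.035156 = 0.0087891, 1/4 · 0.0576 = 0.0144, 1/4 · 0.01929 = 0.0048225; these sum to 0.03548.
Hence P(box D | data) = (0.0048225) / (0.03548) = 0.13592.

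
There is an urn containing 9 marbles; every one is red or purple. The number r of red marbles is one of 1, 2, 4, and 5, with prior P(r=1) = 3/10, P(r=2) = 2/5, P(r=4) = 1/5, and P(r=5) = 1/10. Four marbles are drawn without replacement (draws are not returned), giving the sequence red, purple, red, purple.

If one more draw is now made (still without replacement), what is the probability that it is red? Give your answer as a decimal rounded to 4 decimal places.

The likelihood of the observed sequence under each hypothesis: P(data | r = 1) = (1/9)(8/8)(0/7) = 0; P(data | r = 2) = (2/9)(7/8)(1/7)(6/6) = 1/36; P(data | r = 4) = (4/9)(5/8)(3/7)(4/6) = 5/63; P(data | r = 5) = (5/9)(4/8)(4/7)(3/6) = 5/63.
Multiplying each by its prior: 3/10 · 0 = 0, 2/5 · 1/36 = 1/90, 1/5 · 5/63 = 1/63, 1/10 · 5/63 = 1/126; summing to 11/315.
The posterior is then P(r = 1 | data) = 0, P(r = 2 | data) = 7/22, P(r = 4 | data) = 5/11, P(r = 5 | data) = 5/22.
Averaging over the posterior, P(red next | data) = (0)(7/22) + (2/5)(5/11) + (3/5)(5/22) = 7/22.

0.3182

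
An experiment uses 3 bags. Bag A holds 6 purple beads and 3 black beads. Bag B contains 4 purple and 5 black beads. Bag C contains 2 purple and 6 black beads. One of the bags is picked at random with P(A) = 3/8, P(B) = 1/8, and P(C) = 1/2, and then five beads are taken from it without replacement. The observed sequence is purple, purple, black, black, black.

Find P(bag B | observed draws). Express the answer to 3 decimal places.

0.211

The likelihood of the observed sequence under each hypothesis: P(data | bag A) = (6/9)(5/8)(3/7)(2/6)(1/5) = 1/84; P(data | bag B) = (4/9)(3/8)(5/7)(4/6)(3/5) = 1/21; P(data | bag C) = (2/8)(1/7)(6/6)(5/5)(4/4) = 1/28.
The prior-weighted likelihoods are 3/8 · 1/84 = 1/224, 1/8 · 1/21 = 1/168, 1/2 · 1/28 = 1/56; these sum to 19/672.
Therefore the posterior P(bag B | data) = (1/168) / (19/672) = 4/19.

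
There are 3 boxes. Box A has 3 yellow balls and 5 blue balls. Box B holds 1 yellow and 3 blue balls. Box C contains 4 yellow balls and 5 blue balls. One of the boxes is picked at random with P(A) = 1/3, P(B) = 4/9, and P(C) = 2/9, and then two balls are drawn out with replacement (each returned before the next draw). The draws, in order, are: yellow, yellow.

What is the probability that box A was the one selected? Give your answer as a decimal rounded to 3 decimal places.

0.395

Compute the likelihood of the observed sequence for each case: P(data | box A) = (3/8)(3/8) = 0.14062; P(data | box B) = (1/4)(1/4) = 0.0625; P(data | box C) = (4/9)(4/9) = 0.19753.
Multiplying each by its prior: 1/3 · 0.14062 = 0.046875, 4/9 · 0.0625 = 0.027778, 2/9 · 0.19753 = 0.043896; with total 0.11855.
By Bayes' rule, P(box A | data) = (0.046875) / (0.11855) = 0.39541.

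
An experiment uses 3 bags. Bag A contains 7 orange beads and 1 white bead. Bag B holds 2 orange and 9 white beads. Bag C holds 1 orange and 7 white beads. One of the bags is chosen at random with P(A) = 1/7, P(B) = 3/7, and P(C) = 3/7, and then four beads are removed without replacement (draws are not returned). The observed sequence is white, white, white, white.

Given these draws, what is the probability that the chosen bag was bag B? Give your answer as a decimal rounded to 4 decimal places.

0.4330

The likelihood of the observed sequence under each hypothesis: P(data | bag A) = (1/8)(0/7) = 0; P(data | bag B) = (9/11)(8/10)(7/9)(6/8) = 21/55; P(data | bag C) = (7/8)(6/7)(5/6)(4/5) = 1/2.
Multiplying each by its prior: 1/7 · 0 = 0, 3/7 · 21/55 = 9/55, 3/7 · 1/2 = 3/14; these sum to 291/770.
So P(bag B | data) = (9/55) / (291/770) = 42/97.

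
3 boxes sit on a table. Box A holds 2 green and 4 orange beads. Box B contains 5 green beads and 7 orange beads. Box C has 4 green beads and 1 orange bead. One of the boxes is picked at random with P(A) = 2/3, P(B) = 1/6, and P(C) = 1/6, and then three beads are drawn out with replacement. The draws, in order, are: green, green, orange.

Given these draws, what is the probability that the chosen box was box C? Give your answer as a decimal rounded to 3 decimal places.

The likelihood of the observed sequence under each hypothesis: P(data | box A) = (2/6)(2/6)(4/6) = 0.074074; P(data | box B) = (5/12)(5/12)(7/12) = 0.10127; P(data | box C) = (4/5)(4/5)(1/5) = 0.128.
Multiplying each by its prior: 2/3 · 0.074074 = 0.049383, 1/6 · 0.10127 = 0.016879, 1/6 · 0.128 = 0.021333; with total 0.087595.
Hence P(box C | data) = (0.021333) / (0.087595) = 0.24355.

0.244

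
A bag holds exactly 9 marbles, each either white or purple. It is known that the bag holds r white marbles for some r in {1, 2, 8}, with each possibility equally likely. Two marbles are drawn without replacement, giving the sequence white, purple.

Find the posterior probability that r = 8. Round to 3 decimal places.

The likelihood of the observed sequence under each hypothesis: P(data | r = 1) = (1/9)(8/8) = 1/9; P(data | r = 2) = (2/9)(7/8) = 7/36; P(data | r = 8) = (8/9)(1/8) = 1/9.
Multiplying each by its prior: 1/3 · 1/9 = 1/27, 1/3 · 7/36 = 7/108, 1/3 · 1/9 = 1/27; with total 5/36.
By Bayes' rule, P(r = 8 | data) = (1/27) / (5/36) = 4/15.

0.267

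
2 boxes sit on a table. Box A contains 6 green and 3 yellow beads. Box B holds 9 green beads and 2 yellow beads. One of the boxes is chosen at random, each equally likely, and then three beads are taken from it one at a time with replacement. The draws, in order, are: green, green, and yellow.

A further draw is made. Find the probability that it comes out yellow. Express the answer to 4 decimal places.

0.2650

Compute the likelihood of the observed sequence for each case: P(data | box A) = (6/9)(6/9)(3/9) = 0.14815; P(data | box B) = (9/11)(9/11)(2/11) = 0.12171.
Weighting by the prior gives 1/2 · 0.14815 = 0.074074, 1/2 · 0.12171 = 0.060856; with total 0.13493.
Dividing through by the total gives posterior P(box A | data) = 0.54898, P(box B | data) = 0.45102.
So P(yellow next | data) = Σ P(yellow next | H) P(H | data) = (1/3)(0.54898) + (2/11)(0.45102) = 0.265.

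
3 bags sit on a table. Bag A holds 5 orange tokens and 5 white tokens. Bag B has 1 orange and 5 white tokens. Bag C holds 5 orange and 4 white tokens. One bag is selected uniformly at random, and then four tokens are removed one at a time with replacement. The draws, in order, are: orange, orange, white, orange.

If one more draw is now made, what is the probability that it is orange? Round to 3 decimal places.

Under each hypothesis, the probability of the observed sequence is: P(data | bag A) = (5/10)(5/10)(5/10)(5/10) = 0.0625; P(data | bag B) = (1/6)(1/6)(5/6)(1/6) = 0.003858; P(data | bag C) = (5/9)(5/9)(4/9)(5/9) = 0.076208.
The prior-weighted likelihoods are 1/3 · 0.0625 = 0.020833, 1/3 · 0.003858 = 0.001286, 1/3 · 0.076208 = 0.025403; with total 0.047522.
Dividing through by the total gives posterior P(bag A | data) = 0.43839, P(bag B | data) = 0.027061, P(bag C | data) = 0.53454.
So P(orange next | data) = Σ P(orange next | H) P(H | data) = (1/2)(0.43839) + (1/6)(0.027061) + (5/9)(0.53454) = 0.52068.

0.521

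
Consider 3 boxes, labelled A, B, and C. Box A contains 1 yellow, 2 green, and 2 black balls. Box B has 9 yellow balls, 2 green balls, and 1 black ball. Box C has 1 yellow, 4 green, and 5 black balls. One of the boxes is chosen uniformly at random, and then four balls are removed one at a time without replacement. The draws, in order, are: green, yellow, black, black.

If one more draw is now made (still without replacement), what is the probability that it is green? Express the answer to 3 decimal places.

0.839

The likelihood of the observed sequence under each hypothesis: P(data | box A) = (2/5)(1/4)(2/3)(1/2) = 0.033333; P(data | box B) = (2/12)(9/11)(1/10)(0/9) = 0; P(data | box C) = (4/10)(1/9)(5/8)(4/7) = 0.015873.
Weighting by the prior gives 1/3 · 0.033333 = 0.011111, 1/3 · 0 = 0, 1/3 · 0.015873 = 0.005291; these sum to 0.016402.
Normalising, the posterior is P(box A | data) = 0.67742, P(box B | data) = 0, P(box C | data) = 0.32258.
Averaging over the posterior, P(green next | data) = (1)(0.67742) + (1/2)(0.32258) = 0.83871.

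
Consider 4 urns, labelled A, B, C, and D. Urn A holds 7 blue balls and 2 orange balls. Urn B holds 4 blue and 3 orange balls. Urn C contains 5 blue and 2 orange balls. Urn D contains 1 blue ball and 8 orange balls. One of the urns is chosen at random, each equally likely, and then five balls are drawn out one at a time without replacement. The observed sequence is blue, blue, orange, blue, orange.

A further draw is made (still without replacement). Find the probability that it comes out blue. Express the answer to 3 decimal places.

Under each hypothesis, the probability of the observed sequence is: P(data | urn A) = (7/9)(6/8)(2/7)(5/6)(1/5) = 0.027778; P(data | urn B) = (4/7)(3/6)(3/5)(2/4)(2/3) = 0.057143; P(data | urn C) = (5/7)(4/6)(2/5)(3/4)(1/3) = 0.047619; P(data | urn D) = (1/9)(0/8) = 0.
Multiplying each by its prior: 1/4 · 0.027778 = 0.0069444, 1/4 · 0.057143 = 0.014286, 1/4 · 0.047619 = 0.011905, 1/4 · 0 = 0; these sum to 0.033135.
The posterior is then P(urn A | data) = 0.20958, P(urn B | data) = 0.43114, P(urn C | data) = 0.35928, P(urn D | data) = 0.
The predictive probability is P(blue next | data) = (1)(0.20958) + (1/2)(0.43114) + (1)(0.35928) = 0.78443.

0.784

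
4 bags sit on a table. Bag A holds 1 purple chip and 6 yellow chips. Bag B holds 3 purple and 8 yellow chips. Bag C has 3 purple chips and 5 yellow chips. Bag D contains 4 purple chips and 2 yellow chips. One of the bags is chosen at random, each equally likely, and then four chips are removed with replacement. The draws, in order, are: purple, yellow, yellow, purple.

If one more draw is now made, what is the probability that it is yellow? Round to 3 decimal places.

For each hypothesis, P(data | H) works out to: P(data | bag A) = (1/7)(6/7)(6/7)(1/7) = 0.014994; P(data | bag B) = (3/11)(8/11)(8/11)(3/11) = 0.039342; P(data | bag C) = (3/8)(5/8)(5/8)(3/8) = 0.054932; P(data | bag D) = (4/6)(2/6)(2/6)(4/6) = 0.049383.
Multiplying each by its prior: 1/4 · 0.014994 = 0.0037484, 1/4 · 0.039342 = 0.0098354, 1/4 · 0.054932 = 0.013733, 1/4 · 0.049383 = 0.012346; summing to 0.039662.
Dividing through by the total gives posterior P(bag A | data) = 0.094509, P(bag B | data) = 0.24798, P(bag C | data) = 0.34624, P(bag D | data) = 0.31127.
So P(yellow next | data) = Σ P(yellow next | H) P(H | data) = (6/7)(0.094509) + (8/11)(0.24798) + (5/8)(0.34624) + (1/3)(0.31127) = 0.58151.

0.582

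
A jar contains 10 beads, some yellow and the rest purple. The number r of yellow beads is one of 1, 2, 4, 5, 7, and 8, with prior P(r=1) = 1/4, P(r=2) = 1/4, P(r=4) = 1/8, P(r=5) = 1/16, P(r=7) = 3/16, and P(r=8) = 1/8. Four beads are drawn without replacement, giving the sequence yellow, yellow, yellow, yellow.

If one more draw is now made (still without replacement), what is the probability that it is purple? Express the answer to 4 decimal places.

The likelihood of the observed sequence under each hypothesis: P(data | r = 1) = (1/10)(0/9) = 0; P(data | r = 2) = (2/10)(1/9)(0/8) = 0; P(data | r = 4) = (4/10)(3/9)(2/8)(1/7) = 0.0047619; P(data | r = 5) = (5/10)(4/9)(3/8)(2/7) = 0.02381; P(data | r = 7) = (7/10)(6/9)(5/8)(4/7) = 0.16667; P(data | r = 8) = (8/10)(7/9)(6/8)(5/7) = 0.33333.
The prior-weighted likelihoods are 1/4 · 0 = 0, 1/4 · 0 = 0, 1/8 · 0.0047619 = 0.00059524, 1/16 · 0.02381 = 0.0014881, 3/16 · 0.16667 = 0.03125, 1/8 · 0.33333 = 0.041667; summing to 0.075.
Dividing through by the total gives posterior P(r = 1 | data) = 0, P(r = 2 | data) = 0, P(r = 4 | data) = 0.0079365, P(r = 5 | data) = 0.019841, P(r = 7 | data) = 0.41667, P(r = 8 | data) = 0.55556.
The predictive probability is P(purple next | data) = (1)(0.0079365) + (5/6)(0.019841) + (1/2)(0.41667) + (1/3)(0.55556) = 0.41799.

0.4180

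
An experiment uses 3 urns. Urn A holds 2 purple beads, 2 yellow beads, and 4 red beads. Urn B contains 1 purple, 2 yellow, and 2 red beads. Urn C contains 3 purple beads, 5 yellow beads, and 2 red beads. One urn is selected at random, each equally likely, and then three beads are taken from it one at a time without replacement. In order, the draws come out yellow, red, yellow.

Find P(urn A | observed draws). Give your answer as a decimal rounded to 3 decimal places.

0.163

For each hypothesis, P(data | H) works out to: P(data | urn A) = (2/8)(4/7)(1/6) = 1/42; P(data | urn B) = (2/5)(2/4)(1/3) = 1/15; P(data | urn C) = (5/10)(2/9)(4/8) = 1/18.
The prior-weighted likelihoods are 1/3 · 1/42 = 1/126, 1/3 · 1/15 = 1/45, 1/3 · 1/18 = 1/54; these sum to 46/945.
So P(urn A | data) = (1/126) / (46/945) = 15/92.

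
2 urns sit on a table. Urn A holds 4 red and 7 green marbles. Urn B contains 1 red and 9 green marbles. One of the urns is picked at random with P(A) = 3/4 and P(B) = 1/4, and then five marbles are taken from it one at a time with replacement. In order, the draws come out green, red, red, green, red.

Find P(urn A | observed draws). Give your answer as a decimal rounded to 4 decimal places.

Under each hypothesis, the probability of the observed sequence is: P(data | urn A) = (7/11)(4/11)(4/11)(7/11)(4/11) = 0.019472; P(data | urn B) = (9/10)(1/10)(1/10)(9/10)(1/10) = 0.00081.
Weighting by the prior gives 3/4 · 0.019472 = 0.014604, 1/4 · 0.00081 = 0.0002025; with total 0.014807.
Hence P(urn A | data) = (0.014604) / (0.014807) = 0.98632.

0.9863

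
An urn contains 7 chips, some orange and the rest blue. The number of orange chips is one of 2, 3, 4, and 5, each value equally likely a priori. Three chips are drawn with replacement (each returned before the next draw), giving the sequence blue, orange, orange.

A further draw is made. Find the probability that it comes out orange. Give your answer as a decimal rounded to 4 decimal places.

0.5473

The likelihood of the observed sequence under each hypothesis: P(data | r = 2) = (5/7)(2/7)(2/7) = 20/343; P(data | r = 3) = (4/7)(3/7)(3/7) = 36/343; P(data | r = 4) = (3/7)(4/7)(4/7) = 48/343; P(data | r = 5) = (2/7)(5/7)(5/7) = 50/343.
The prior-weighted likelihoods are 1/4 · 20/343 = 5/343, 1/4 · 36/343 = 9/343, 1/4 · 48/343 = 12/343, 1/4 · 50/343 = 25/686; summing to 11/98.
Dividing through by the total gives posterior P(r = 2 | data) = 10/77, P(r = 3 | data) = 18/77, P(r = 4 | data) = 24/77, P(r = 5 | data) = 25/77.
So P(orange next | data) = Σ P(orange next | H) P(H | data) = (2/7)(10/77) + (3/7)(18/77) + (4/7)(24/77) + (5/7)(25/77) = 295/539.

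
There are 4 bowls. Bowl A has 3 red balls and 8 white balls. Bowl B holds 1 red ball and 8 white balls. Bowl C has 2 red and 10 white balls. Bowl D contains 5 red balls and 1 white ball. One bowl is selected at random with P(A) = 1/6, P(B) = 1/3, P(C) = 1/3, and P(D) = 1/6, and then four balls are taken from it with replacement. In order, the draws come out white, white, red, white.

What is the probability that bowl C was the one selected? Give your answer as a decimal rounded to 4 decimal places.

0.4214

The likelihood of the observed sequence under each hypothesis: P(data | bowl A) = (8/11)(8/11)(3/11)(8/11) = 0.10491; P(data | bowl B) = (8/9)(8/9)(1/9)(8/9) = 0.078037; P(data | bowl C) = (10/12)(10/12)(2/12)(10/12) = 0.096451; P(data | bowl D) = (1/6)(1/6)(5/6)(1/6) = 0.003858.
Multiplying each by its prior: 1/6 · 0.10491 = 0.017485, 1/3 · 0.078037 = 0.026012, 1/3 · 0.096451 = 0.03215, 1/6 · 0.003858 = 0.000643; summing to 0.076291.
So P(bowl C | data) = (0.03215) / (0.076291) = 0.42142.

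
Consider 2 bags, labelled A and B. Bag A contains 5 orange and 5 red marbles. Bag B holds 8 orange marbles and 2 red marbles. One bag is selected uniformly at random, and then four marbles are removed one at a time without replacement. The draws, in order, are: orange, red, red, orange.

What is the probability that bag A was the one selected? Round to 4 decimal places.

0.7813

Under each hypothesis, the probability of the observed sequence is: P(data | bag A) = (5/10)(5/9)(4/8)(4/7) = 5/63; P(data | bag B) = (8/10)(2/9)(1/8)(7/7) = 1/45.
Multiplying each by its prior: 1/2 · 5/63 = 5/126, 1/2 · 1/45 = 1/90; summing to 16/315.
By Bayes' rule, P(bag A | data) = (5/126) / (16/315) = 25/32.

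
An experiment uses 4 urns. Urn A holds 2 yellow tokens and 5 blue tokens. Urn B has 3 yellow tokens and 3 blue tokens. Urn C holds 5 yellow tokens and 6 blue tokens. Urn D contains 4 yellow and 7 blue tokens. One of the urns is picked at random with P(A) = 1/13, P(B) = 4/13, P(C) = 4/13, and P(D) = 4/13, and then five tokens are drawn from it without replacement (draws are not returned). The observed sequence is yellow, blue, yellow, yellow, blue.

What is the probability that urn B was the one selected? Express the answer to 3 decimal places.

For each hypothesis, P(data | H) works out to: P(data | urn A) = (2/7)(5/6)(1/5)(0/4) = 0; P(data | urn B) = (3/6)(3/5)(2/4)(1/3)(2/2) = 0.05; P(data | urn C) = (5/11)(6/10)(4/9)(3/8)(5/7) = 0.032468; P(data | urn D) = (4/11)(7/10)(3/9)(2/8)(6/7) = 0.018182.
Multiplying each by its prior: 1/13 · 0 = 0, 4/13 · 0.05 = 0.015385, 4/13 · 0.032468 = 0.00999, 4/13 · 0.018182 = 0.0055944; these sum to 0.030969.
By Bayes' rule, P(urn B | data) = (0.015385) / (0.030969) = 0.49677.

0.497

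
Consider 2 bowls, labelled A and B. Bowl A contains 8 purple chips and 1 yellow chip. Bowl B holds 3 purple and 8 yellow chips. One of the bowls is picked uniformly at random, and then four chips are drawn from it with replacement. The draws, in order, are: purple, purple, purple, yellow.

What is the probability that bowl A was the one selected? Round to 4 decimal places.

0.8410

For each hypothesis, P(data | H) works out to: P(data | bowl A) = (8/9)(8/9)(8/9)(1/9) = 0.078037; P(data | bowl B) = (3/11)(3/11)(3/11)(8/11) = 0.014753.
Multiplying each by its prior: 1/2 · 0.078037 = 0.039018, 1/2 · 0.014753 = 0.0073765; summing to 0.046395.
By Bayes' rule, P(bowl A | data) = (0.039018) / (0.046395) = 0.84101.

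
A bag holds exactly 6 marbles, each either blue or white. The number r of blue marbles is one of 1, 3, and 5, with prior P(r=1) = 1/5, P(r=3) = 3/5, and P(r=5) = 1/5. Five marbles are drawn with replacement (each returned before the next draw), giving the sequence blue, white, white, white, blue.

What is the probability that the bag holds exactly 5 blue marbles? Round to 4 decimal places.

0.0284

Under each hypothesis, the probability of the observed sequence is: P(data | r = 1) = (1/6)(5/6)(5/6)(5/6)(1/6) = 0.016075; P(data | r = 3) = (3/6)(3/6)(3/6)(3/6)(3/6) = 0.03125; P(data | r = 5) = (5/6)(1/6)(1/6)(1/6)(5/6) = 0.003215.
Weighting by the prior gives 1/5 · 0.016075 = 0.003215, 3/5 · 0.03125 = 0.01875, 1/5 · 0.003215 = 0.000643; with total 0.022608.
By Bayes' rule, P(r = 5 | data) = (0.000643) / (0.022608) = 0.028441.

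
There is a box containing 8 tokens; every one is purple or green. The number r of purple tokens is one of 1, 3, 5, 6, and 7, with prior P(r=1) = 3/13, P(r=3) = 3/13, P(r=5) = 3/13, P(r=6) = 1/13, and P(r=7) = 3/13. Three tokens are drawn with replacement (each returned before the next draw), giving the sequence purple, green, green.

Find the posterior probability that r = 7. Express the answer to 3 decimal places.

0.038

For each hypothesis, P(data | H) works out to: P(data | r = 1) = (1/8)(7/8)(7/8) = 0.095703; P(data | r = 3) = (3/8)(5/8)(5/8) = 0.14648; P(data | r = 5) = (5/8)(3/8)(3/8) = 0.087891; P(data | r = 6) = (6/8)(2/8)(2/8) = 0.046875; P(data | r = 7) = (7/8)(1/8)(1/8) = 0.013672.
Weighting by the prior gives 3/13 · 0.095703 = 0.022085, 3/13 · 0.14648 = 0.033804, 3/13 · 0.087891 = 0.020282, 1/13 · 0.046875 = 0.0036058, 3/13 · 0.013672 = 0.003155; with total 0.082933.
By Bayes' rule, P(r = 7 | data) = (0.003155) / (0.082933) = 0.038043.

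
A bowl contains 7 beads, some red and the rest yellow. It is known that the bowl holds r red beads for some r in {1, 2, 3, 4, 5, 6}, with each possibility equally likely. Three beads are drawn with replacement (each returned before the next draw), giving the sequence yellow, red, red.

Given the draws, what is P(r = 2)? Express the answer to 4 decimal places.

0.1020

For each hypothesis, P(data | H) works out to: P(data | r = 1) = (6/7)(1/7)(1/7) = 0.017493; P(data | r = 2) = (5/7)(2/7)(2/7) = 0.058309; P(data | r = 3) = (4/7)(3/7)(3/7) = 0.10496; P(data | r = 4) = (3/7)(4/7)(4/7) = 0.13994; P(data | r = 5) = (2/7)(5/7)(5/7) = 0.14577; P(data | r = 6) = (1/7)(6/7)(6/7) = 0.10496.
Weighting by the prior gives 1/6 · 0.017493 = 0.0029155, 1/6 · 0.058309 = 0.0097182, 1/6 · 0.10496 = 0.017493, 1/6 · 0.13994 = 0.023324, 1/6 · 0.14577 = 0.024295, 1/6 · 0.10496 = 0.017493; these sum to 0.095238.
By Bayes' rule, P(r = 2 | data) = (0.0097182) / (0.095238) = 0.10204.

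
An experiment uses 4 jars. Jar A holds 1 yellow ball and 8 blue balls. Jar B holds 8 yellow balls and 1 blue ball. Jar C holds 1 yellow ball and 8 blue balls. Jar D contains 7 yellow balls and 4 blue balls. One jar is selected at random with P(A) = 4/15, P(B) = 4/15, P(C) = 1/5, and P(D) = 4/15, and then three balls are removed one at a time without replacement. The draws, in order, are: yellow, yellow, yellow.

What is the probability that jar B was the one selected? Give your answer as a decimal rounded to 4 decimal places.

0.7586

The likelihood of the observed sequence under each hypothesis: P(data | jar A) = (1/9)(0/8) = 0; P(data | jar B) = (8/9)(7/8)(6/7) = 2/3; P(data | jar C) = (1/9)(0/8) = 0; P(data | jar D) = (7/11)(6/10)(5/9) = 7/33.
Weighting by the prior gives 4/15 · 0 = 0, 4/15 · 2/3 = 8/45, 1/5 · 0 = 0, 4/15 · 7/33 = 28/495; with total 116/495.
Therefore the posterior P(jar B | data) = (8/45) / (116/495) = 22/29.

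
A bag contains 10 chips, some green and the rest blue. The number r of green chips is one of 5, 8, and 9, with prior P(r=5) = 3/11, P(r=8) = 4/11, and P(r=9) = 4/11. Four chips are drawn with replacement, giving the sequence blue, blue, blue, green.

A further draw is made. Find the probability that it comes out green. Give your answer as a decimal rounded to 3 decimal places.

0.542

The likelihood of the observed sequence under each hypothesis: P(data | r = 5) = (5/10)(5/10)(5/10)(5/10) = 0.0625; P(data | r = 8) = (2/10)(2/10)(2/10)(8/10) = 0.0064; P(data | r = 9) = (1/10)(1/10)(1/10)(9/10) = 0.0009.
Weighting by the prior gives 3/11 · 0.0625 = 0.017045, 4/11 · 0.0064 = 0.0023273, 4/11 · 0.0009 = 0.00032727; with total 0.0197.
Normalising, the posterior is P(r = 5 | data) = 0.86525, P(r = 8 | data) = 0.11814, P(r = 9 | data) = 0.016613.
Averaging over the posterior, P(green next | data) = (1/2)(0.86525) + (4/5)(0.11814) + (9/10)(0.016613) = 0.54209.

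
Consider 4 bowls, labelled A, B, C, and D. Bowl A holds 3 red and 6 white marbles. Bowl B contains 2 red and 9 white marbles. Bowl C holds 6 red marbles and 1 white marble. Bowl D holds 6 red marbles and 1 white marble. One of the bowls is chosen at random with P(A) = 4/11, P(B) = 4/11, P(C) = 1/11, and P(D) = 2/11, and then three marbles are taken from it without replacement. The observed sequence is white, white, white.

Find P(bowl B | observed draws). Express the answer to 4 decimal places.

Compute the likelihood of the observed sequence for each case: P(data | bowl A) = (6/9)(5/8)(4/7) = 0.2381; P(data | bowl B) = (9/11)(8/10)(7/9) = 0.50909; P(data | bowl C) = (1/7)(0/6) = 0; P(data | bowl D) = (1/7)(0/6) = 0.
The prior-weighted likelihoods are 4/11 · 0.2381 = 0.08658, 4/11 · 0.50909 = 0.18512, 1/11 · 0 = 0, 2/11 · 0 = 0; these sum to 0.2717.
Hence P(bowl B | data) = (0.18512) / (0.2717) = 0.68134.

0.6813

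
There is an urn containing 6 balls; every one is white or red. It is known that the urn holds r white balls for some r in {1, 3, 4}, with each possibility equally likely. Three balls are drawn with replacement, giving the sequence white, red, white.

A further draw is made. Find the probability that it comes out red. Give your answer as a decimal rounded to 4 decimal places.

Under each hypothesis, the probability of the observed sequence is: P(data | r = 1) = (1/6)(5/6)(1/6) = 5/216; P(data | r = 3) = (3/6)(3/6)(3/6) = 1/8; P(data | r = 4) = (4/6)(2/6)(4/6) = 4/27.
The prior-weighted likelihoods are 1/3 · 5/216 = 5/648, 1/3 · 1/8 = 1/24, 1/3 · 4/27 = 4/81; summing to 8/81.
Normalising, the posterior is P(r = 1 | data) = 5/64, P(r = 3 | data) = 27/64, P(r = 4 | data) = 1/2.
Averaging over the posterior, P(red next | data) = (5/6)(5/64) + (1/2)(27/64) + (1/3)(1/2) = 85/192.

0.4427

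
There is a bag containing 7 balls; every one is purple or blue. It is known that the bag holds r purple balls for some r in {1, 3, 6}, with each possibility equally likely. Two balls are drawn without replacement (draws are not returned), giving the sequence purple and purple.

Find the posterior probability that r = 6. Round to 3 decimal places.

Compute the likelihood of the observed sequence for each case: P(data | r = 1) = (1/7)(0/6) = 0; P(data | r = 3) = (3/7)(2/6) = 1/7; P(data | r = 6) = (6/7)(5/6) = 5/7.
Weighting by the prior gives 1/3 · 0 = 0, 1/3 · 1/7 = 1/21, 1/3 · 5/7 = 5/21; with total 2/7.
Hence P(r = 6 | data) = (5/21) / (2/7) = 5/6.

0.833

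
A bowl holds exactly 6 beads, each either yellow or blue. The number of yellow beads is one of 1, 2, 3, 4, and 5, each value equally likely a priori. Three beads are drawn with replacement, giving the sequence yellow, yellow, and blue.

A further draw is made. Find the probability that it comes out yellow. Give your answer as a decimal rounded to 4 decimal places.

0.5889

Compute the likelihood of the observed sequence for each case: P(data | r = 1) = (1/6)(1/6)(5/6) = 5/216; P(data | r = 2) = (2/6)(2/6)(4/6) = 2/27; P(data | r = 3) = (3/6)(3/6)(3/6) = 1/8; P(data | r = 4) = (4/6)(4/6)(2/6) = 4/27; P(data | r = 5) = (5/6)(5/6)(1/6) = 25/216.
The prior-weighted likelihoods are 1/5 · 5/216 = 1/216, 1/5 · 2/27 = 2/135, 1/5 · 1/8 = 1/40, 1/5 · 4/27 = 4/135, 1/5 · 25/216 = 5/216; summing to 7/72.
The posterior is then P(r = 1 | data) = 1/21, P(r = 2 | data) = 16/105, P(r = 3 | data) = 9/35, P(r = 4 | data) = 32/105, P(r = 5 | data) = 5/21.
Averaging over the posterior, P(yellow next | data) = (1/6)(1/21) + (1/3)(16/105) + (1/2)(9/35) + (2/3)(32/105) + (5/6)(5/21) = 53/90.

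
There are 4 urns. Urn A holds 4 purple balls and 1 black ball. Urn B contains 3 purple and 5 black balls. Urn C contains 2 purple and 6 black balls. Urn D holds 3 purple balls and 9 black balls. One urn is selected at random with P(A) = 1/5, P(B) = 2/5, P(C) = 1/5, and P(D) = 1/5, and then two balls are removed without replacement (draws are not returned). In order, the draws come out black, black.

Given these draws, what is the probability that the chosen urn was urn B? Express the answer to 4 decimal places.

The likelihood of the observed sequence under each hypothesis: P(data | urn A) = (1/5)(0/4) = 0; P(data | urn B) = (5/8)(4/7) = 5/14; P(data | urn C) = (6/8)(5/7) = 15/28; P(data | urn D) = (9/12)(8/11) = 6/11.
Weighting by the prior gives 1/5 · 0 = 0, 2/5 · 5/14 = 1/7, 1/5 · 15/28 = 3/28, 1/5 · 6/11 = 6/55; summing to 79/220.
By Bayes' rule, P(urn B | data) = (1/7) / (79/220) = 220/553.

0.3978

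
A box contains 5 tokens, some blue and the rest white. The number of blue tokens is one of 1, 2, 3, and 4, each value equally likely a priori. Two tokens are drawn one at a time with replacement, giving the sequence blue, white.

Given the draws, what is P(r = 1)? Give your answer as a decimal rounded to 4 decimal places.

0.2000

Compute the likelihood of the observed sequence for each case: P(data | r = 1) = (1/5)(4/5) = 4/25; P(data | r = 2) = (2/5)(3/5) = 6/25; P(data | r = 3) = (3/5)(2/5) = 6/25; P(data | r = 4) = (4/5)(1/5) = 4/25.
The prior-weighted likelihoods are 1/4 · 4/25 = 1/25, 1/4 · 6/25 = 3/50, 1/4 · 6/25 = 3/50, 1/4 · 4/25 = 1/25; these sum to 1/5.
Hence P(r = 1 | data) = (1/25) / (1/5) = 1/5.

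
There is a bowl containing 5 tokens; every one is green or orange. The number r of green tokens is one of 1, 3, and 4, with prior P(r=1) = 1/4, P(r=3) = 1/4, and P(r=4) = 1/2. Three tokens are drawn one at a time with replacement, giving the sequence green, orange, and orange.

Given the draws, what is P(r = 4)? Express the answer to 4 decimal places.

0.2222

Under each hypothesis, the probability of the observed sequence is: P(data | r = 1) = (1/5)(4/5)(4/5) = 16/125; P(data | r = 3) = (3/5)(2/5)(2/5) = 12/125; P(data | r = 4) = (4/5)(1/5)(1/5) = 4/125.
Weighting by the prior gives 1/4 · 16/125 = 4/125, 1/4 · 12/125 = 3/125, 1/2 · 4/125 = 2/125; with total 9/125.
So P(r = 4 | data) = (2/125) / (9/125) = 2/9.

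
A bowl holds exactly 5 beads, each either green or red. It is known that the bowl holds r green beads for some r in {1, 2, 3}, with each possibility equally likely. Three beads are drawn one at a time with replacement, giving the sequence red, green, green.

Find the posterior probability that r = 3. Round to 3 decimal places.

The likelihood of the observed sequence under each hypothesis: P(data | r = 1) = (4/5)(1/5)(1/5) = 4/125; P(data | r = 2) = (3/5)(2/5)(2/5) = 12/125; P(data | r = 3) = (2/5)(3/5)(3/5) = 18/125.
Weighting by the prior gives 1/3 · 4/125 = 4/375, 1/3 · 12/125 = 4/125, 1/3 · 18/125 = 6/125; summing to 34/375.
By Bayes' rule, P(r = 3 | data) = (6/125) / (34/375) = 9/17.

0.529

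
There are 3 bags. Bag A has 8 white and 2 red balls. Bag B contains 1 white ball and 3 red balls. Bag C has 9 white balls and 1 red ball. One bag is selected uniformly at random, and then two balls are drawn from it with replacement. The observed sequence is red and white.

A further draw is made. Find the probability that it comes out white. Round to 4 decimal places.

Under each hypothesis, the probability of the observed sequence is: P(data | bag A) = (2/10)(8/10) = 4/25; P(data | bag B) = (3/4)(1/4) = 3/16; P(data | bag C) = (1/10)(9/10) = 9/100.
Weighting by the prior gives 1/3 · 4/25 = 4/75, 1/3 · 3/16 = 1/16, 1/3 · 9/100 = 3/100; with total 7/48.
Dividing through by the total gives posterior P(bag A | data) = 0.36571, P(bag B | data) = 0.42857, P(bag C | data) = 0.20571.
The predictive probability is P(white next | data) = (4/5)(0.36571) + (1/4)(0.42857) + (9/10)(0.20571) = 0.58486.

0.5849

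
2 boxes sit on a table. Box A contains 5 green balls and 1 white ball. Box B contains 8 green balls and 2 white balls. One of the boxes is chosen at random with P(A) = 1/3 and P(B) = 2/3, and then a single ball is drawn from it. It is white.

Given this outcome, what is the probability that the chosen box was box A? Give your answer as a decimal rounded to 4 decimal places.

Compute the likelihood of this draw for each case: P(data | box A) = (1/6) = 1/6; P(data | box B) = (2/10) = 1/5.
Weighting by the prior gives 1/3 · 1/6 = 1/18, 2/3 · 1/5 = 2/15; these sum to 17/90.
Hence P(box A | data) = (1/18) / (17/90) = 5/17.

0.2941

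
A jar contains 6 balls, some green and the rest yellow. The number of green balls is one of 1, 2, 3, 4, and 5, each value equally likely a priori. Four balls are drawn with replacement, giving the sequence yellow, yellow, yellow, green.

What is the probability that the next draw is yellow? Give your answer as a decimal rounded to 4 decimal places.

0.6509

Under each hypothesis, the probability of the observed sequence is: P(data | r = 1) = (5/6)(5/6)(5/6)(1/6) = 0.096451; P(data | r = 2) = (4/6)(4/6)(4/6)(2/6) = 0.098765; P(data | r = 3) = (3/6)(3/6)(3/6)(3/6) = 0.0625; P(data | r = 4) = (2/6)(2/6)(2/6)(4/6) = 0.024691; P(data | r = 5) = (1/6)(1/6)(1/6)(5/6) = 0.003858.
The prior-weighted likelihoods are 1/5 · 0.096451 = 0.01929, 1/5 · 0.098765 = 0.019753, 1/5 · 0.0625 = 0.0125, 1/5 · 0.024691 = 0.0049383, 1/5 · 0.003858 = 0.0007716; with total 0.057253.
Dividing through by the total gives posterior P(r = 1 | data) = 0.33693, P(r = 2 | data) = 0.34501, P(r = 3 | data) = 0.21833, P(r = 4 | data) = 0.086253, P(r = 5 | data) = 0.013477.
The predictive probability is P(yellow next | data) = (5/6)(0.33693) + (2/3)(0.34501) + (1/2)(0.21833) + (1/3)(0.086253) + (1/6)(0.013477) = 0.65094.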